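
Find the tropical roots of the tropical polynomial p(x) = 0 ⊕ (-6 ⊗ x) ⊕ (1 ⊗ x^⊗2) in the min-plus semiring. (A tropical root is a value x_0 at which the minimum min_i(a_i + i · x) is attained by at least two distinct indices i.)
Roots: {-7, 6}

Each tropical root is a break point of the lower envelope of the lines y = a_i + i · x (there are 3 lines, with slopes 0, 1, ..., 2). Only the lines that attain the minimum somewhere contribute to roots; other lines are dominated. Here the surviving (envelope) indices are i = 2, i = 1, i = 0.
Intersections between consecutive envelope lines give the roots: for adjacent envelope indices i < j the intersection is x = (a_i − a_j) / (j − i). Reading off the sorted break points: {-7, 6}.
Verification: at each break x_0, at least two indices attain the minimum of min_i(a_i + i · x_0).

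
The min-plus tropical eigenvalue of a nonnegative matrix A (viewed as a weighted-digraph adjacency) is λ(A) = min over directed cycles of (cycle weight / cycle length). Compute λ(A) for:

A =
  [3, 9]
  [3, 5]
λ(A) = 3

Enumerate directed cycles and compute their means (weight / length). Sample:
  cycle 0 → 0: weight = 3, length = 1, mean = 3/1 ≈ 3.000
  cycle 1 → 1: weight = 5, length = 1, mean = 5/1 ≈ 5.000
  cycle 0 → 1 → 0: weight = 12, length = 2, mean = 12/2 ≈ 6.000
  cycle 1 → 0 → 1: weight = 12, length = 2, mean = 12/2 ≈ 6.000
Minimum mean = 3.000, attained e.g. along the cycle 0 → 0 with weight 3 and length 1. So λ(A) = 3/1 = 3.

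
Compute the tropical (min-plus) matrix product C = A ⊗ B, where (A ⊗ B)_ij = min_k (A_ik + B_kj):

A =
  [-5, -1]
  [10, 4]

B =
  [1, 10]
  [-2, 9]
A ⊗ B =
  [-4, 5]
  [2, 13]

Apply the min-plus product entry-by-entry:
  C[0][0] = min over k of (A[0][0] + B[0][0] = -5 + 1 = -4, A[0][1] + B[1][0] = -1 + -2 = -3) = -4 (attained at k = 0)
  C[0][1] = min over k of (A[0][0] + B[0][1] = -5 + 10 = 5, A[0][1] + B[1][1] = -1 + 9 = 8) = 5 (attained at k = 0)
  C[1][0] = min over k of (A[1][0] + B[0][0] = 10 + 1 = 11, A[1][1] + B[1][0] = 4 + -2 = 2) = 2 (attained at k = 1)
  C[1][1] = min over k of (A[1][0] + B[0][1] = 10 + 10 = 20, A[1][1] + B[1][1] = 4 + 9 = 13) = 13 (attained at k = 1)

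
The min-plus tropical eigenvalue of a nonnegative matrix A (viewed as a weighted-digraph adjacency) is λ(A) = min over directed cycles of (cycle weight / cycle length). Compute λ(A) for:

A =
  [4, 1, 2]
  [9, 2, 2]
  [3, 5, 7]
λ(A) = 2

Enumerate directed cycles and compute their means (weight / length). Sample:
  cycle 0 → 0: weight = 4, length = 1, mean = 4/1 ≈ 4.000
  cycle 1 → 1: weight = 2, length = 1, mean = 2/1 ≈ 2.000
  cycle 2 → 2: weight = 7, length = 1, mean = 7/1 ≈ 7.000
  cycle 0 → 1 → 0: weight = 10, length = 2, mean = 10/2 ≈ 5.000
  cycle 0 → 2 → 0: weight = 5, length = 2, mean = 5/2 ≈ 2.500
  cycle 1 → 0 → 1: weight = 10, length = 2, mean = 10/2 ≈ 5.000
Minimum mean = 2.000, attained e.g. along the cycle 1 → 1 with weight 2 and length 1. So λ(A) = 2/1 = 2.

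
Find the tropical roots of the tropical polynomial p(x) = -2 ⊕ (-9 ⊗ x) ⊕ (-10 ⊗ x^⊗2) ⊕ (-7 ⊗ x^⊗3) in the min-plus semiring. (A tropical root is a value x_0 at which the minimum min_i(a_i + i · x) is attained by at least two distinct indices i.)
Roots: {-3, 1, 7}

Each tropical root is a break point of the lower envelope of the lines y = a_i + i · x (there are 4 lines, with slopes 0, 1, ..., 3). Only the lines that attain the minimum somewhere contribute to roots; other lines are dominated. Here the surviving (envelope) indices are i = 3, i = 2, i = 1, i = 0.
Intersections between consecutive envelope lines give the roots: for adjacent envelope indices i < j the intersection is x = (a_i − a_j) / (j − i). Reading off the sorted break points: {-3, 1, 7}.
Verification: at each break x_0, at least two indices attain the minimum of min_i(a_i + i · x_0).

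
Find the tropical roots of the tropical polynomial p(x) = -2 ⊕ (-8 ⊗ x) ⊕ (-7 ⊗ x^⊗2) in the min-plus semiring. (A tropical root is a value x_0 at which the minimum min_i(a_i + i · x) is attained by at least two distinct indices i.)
Roots: {-1, 6}

Each tropical root is a break point of the lower envelope of the lines y = a_i + i · x (there are 3 lines, with slopes 0, 1, ..., 2). Only the lines that attain the minimum somewhere contribute to roots; other lines are dominated. Here the surviving (envelope) indices are i = 2, i = 1, i = 0.
Intersections between consecutive envelope lines give the roots: for adjacent envelope indices i < j the intersection is x = (a_i − a_j) / (j − i). Reading off the sorted break points: {-1, 6}.
Verification: at each break x_0, at least two indices attain the minimum of min_i(a_i + i · x_0).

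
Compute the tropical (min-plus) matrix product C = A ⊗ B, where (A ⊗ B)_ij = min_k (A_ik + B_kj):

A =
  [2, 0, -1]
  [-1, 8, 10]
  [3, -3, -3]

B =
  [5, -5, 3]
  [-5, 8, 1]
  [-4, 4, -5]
A ⊗ B =
  [-5, -3, -6]
  [3, -6, 2]
  [-8, -2, -8]

Apply the min-plus product entry-by-entry:
  C[0][0] = min over k of (A[0][0] + B[0][0] = 2 + 5 = 7, A[0][1] + B[1][0] = 0 + -5 = -5, A[0][2] + B[2][0] = -1 + -4 = -5) = -5 (attained at k = 1)
  C[0][1] = min over k of (A[0][0] + B[0][1] = 2 + -5 = -3, A[0][1] + B[1][1] = 0 + 8 = 8, A[0][2] + B[2][1] = -1 + 4 = 3) = -3 (attained at k = 0)
  C[0][2] = min over k of (A[0][0] + B[0][2] = 2 + 3 = 5, A[0][1] + B[1][2] = 0 + 1 = 1, A[0][2] + B[2][2] = -1 + -5 = -6) = -6 (attained at k = 2)
  C[1][0] = min over k of (A[1][0] + B[0][0] = -1 + 5 = 4, A[1][1] + B[1][0] = 8 + -5 = 3, A[1][2] + B[2][0] = 10 + -4 = 6) = 3 (attained at k = 1)
  C[1][1] = min over k of (A[1][0] + B[0][1] = -1 + -5 = -6, A[1][1] + B[1][1] = 8 + 8 = 16, A[1][2] + B[2][1] = 10 + 4 = 14) = -6 (attained at k = 0)
  C[1][2] = min over k of (A[1][0] + B[0][2] = -1 + 3 = 2, A[1][1] + B[1][2] = 8 + 1 = 9, A[1][2] + B[2][2] = 10 + -5 = 5) = 2 (attained at k = 0)
  C[2][0] = min over k of (A[2][0] + B[0][0] = 3 + 5 = 8, A[2][1] + B[1][0] = -3 + -5 = -8, A[2][2] + B[2][0] = -3 + -4 = -7) = -8 (attained at k = 1)
  C[2][1] = min over k of (A[2][0] + B[0][1] = 3 + -5 = -2, A[2][1] + B[1][1] = -3 + 8 = 5, A[2][2] + B[2][1] = -3 + 4 = 1) = -2 (attained at k = 0)
  C[2][2] = min over k of (A[2][0] + B[0][2] = 3 + 3 = 6, A[2][1] + B[1][2] = -3 + 1 = -2, A[2][2] + B[2][2] = -3 + -5 = -8) = -8 (attained at k = 2)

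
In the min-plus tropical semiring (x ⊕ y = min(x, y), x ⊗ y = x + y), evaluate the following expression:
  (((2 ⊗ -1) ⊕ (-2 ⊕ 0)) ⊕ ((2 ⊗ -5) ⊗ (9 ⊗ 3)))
(((2 ⊗ -1) ⊕ (-2 ⊕ 0)) ⊕ ((2 ⊗ -5) ⊗ (9 ⊗ 3))) = -2

Expand innermost to outermost. Recall ⊕ takes the minimum of its arguments and ⊗ takes their sum. Working out the expression (((2 ⊗ -1) ⊕ (-2 ⊕ 0)) ⊕ ((2 ⊗ -5) ⊗ (9 ⊗ 3))) gives -2.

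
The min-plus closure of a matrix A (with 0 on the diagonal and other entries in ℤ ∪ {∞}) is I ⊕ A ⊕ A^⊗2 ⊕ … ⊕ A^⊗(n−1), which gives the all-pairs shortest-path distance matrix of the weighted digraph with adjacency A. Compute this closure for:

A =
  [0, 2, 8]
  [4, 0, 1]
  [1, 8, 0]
Closure =
  [0, 2, 3]
  [2, 0, 1]
  [1, 3, 0]

This is the Floyd-Warshall all-pairs shortest-path computation. For each intermediate vertex k = 0, 1, …, 2, update dist[i][j] ← min(dist[i][j], dist[i][k] + dist[k][j]). The final matrix gives, for each (i, j), the minimum total weight of any directed path from i to j (possibly empty when i = j).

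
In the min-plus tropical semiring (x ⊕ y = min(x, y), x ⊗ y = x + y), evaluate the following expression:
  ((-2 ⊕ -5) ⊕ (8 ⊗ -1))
((-2 ⊕ -5) ⊕ (8 ⊗ -1)) = -5

Expand innermost to outermost. Recall ⊕ takes the minimum of its arguments and ⊗ takes their sum. Working out the expression ((-2 ⊕ -5) ⊕ (8 ⊗ -1)) gives -5.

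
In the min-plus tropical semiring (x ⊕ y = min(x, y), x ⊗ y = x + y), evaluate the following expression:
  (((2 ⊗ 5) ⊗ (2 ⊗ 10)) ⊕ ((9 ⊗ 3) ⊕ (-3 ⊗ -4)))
(((2 ⊗ 5) ⊗ (2 ⊗ 10)) ⊕ ((9 ⊗ 3) ⊕ (-3 ⊗ -4))) = -7

Expand innermost to outermost. Recall ⊕ takes the minimum of its arguments and ⊗ takes their sum. Working out the expression (((2 ⊗ 5) ⊗ (2 ⊗ 10)) ⊕ ((9 ⊗ 3) ⊕ (-3 ⊗ -4))) gives -7.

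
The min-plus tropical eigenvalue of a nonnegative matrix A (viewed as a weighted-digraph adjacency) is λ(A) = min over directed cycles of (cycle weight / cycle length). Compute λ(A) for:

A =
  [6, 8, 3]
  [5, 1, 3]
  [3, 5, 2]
λ(A) = 1

Enumerate directed cycles and compute their means (weight / length). Sample:
  cycle 0 → 0: weight = 6, length = 1, mean = 6/1 ≈ 6.000
  cycle 1 → 1: weight = 1, length = 1, mean = 1/1 ≈ 1.000
  cycle 2 → 2: weight = 2, length = 1, mean = 2/1 ≈ 2.000
  cycle 0 → 1 → 0: weight = 13, length = 2, mean = 13/2 ≈ 6.500
  cycle 0 → 2 → 0: weight = 6, length = 2, mean = 6/2 ≈ 3.000
  cycle 1 → 0 → 1: weight = 13, length = 2, mean = 13/2 ≈ 6.500
Minimum mean = 1.000, attained e.g. along the cycle 1 → 1 with weight 1 and length 1. So λ(A) = 1/1 = 1.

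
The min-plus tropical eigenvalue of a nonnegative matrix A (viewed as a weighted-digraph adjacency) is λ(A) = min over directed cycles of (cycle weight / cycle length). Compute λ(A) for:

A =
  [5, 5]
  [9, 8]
λ(A) = 5

Enumerate directed cycles and compute their means (weight / length). Sample:
  cycle 0 → 0: weight = 5, length = 1, mean = 5/1 ≈ 5.000
  cycle 1 → 1: weight = 8, length = 1, mean = 8/1 ≈ 8.000
  cycle 0 → 1 → 0: weight = 14, length = 2, mean = 14/2 ≈ 7.000
  cycle 1 → 0 → 1: weight = 14, length = 2, mean = 14/2 ≈ 7.000
Minimum mean = 5.000, attained e.g. along the cycle 0 → 0 with weight 5 and length 1. So λ(A) = 5/1 = 5.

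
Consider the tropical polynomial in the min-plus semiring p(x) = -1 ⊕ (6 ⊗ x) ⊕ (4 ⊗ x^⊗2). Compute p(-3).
p(-3) = -2

A tropical monomial a ⊗ x^⊗i evaluates to a + i · x. Evaluating each term at x = -3:
  Term 0 contributes -1 + 0 · -3 = -1
  Term 1 contributes 6 + 1 · -3 = 3
  Term 2 contributes 4 + 2 · -3 = -2
p(-3) = ⊕ of these = min[-1, 3, -2] = -2.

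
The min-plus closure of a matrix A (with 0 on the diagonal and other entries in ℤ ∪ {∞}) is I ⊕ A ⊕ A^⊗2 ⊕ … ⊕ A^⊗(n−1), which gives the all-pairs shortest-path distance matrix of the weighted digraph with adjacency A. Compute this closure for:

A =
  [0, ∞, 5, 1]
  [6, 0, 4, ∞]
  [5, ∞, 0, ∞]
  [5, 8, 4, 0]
Closure =
  [0, 9, 5, 1]
  [6, 0, 4, 7]
  [5, 14, 0, 6]
  [5, 8, 4, 0]

This is the Floyd-Warshall all-pairs shortest-path computation. For each intermediate vertex k = 0, 1, …, 3, update dist[i][j] ← min(dist[i][j], dist[i][k] + dist[k][j]). The final matrix gives, for each (i, j), the minimum total weight of any directed path from i to j (possibly empty when i = j).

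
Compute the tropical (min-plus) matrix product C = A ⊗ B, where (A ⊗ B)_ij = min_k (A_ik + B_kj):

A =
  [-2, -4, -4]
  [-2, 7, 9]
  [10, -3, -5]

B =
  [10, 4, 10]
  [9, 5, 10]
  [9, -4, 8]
A ⊗ B =
  [5, -8, 4]
  [8, 2, 8]
  [4, -9, 3]

Apply the min-plus product entry-by-entry:
  C[0][0] = min over k of (A[0][0] + B[0][0] = -2 + 10 = 8, A[0][1] + B[1][0] = -4 + 9 = 5, A[0][2] + B[2][0] = -4 + 9 = 5) = 5 (attained at k = 1)
  C[0][1] = min over k of (A[0][0] + B[0][1] = -2 + 4 = 2, A[0][1] + B[1][1] = -4 + 5 = 1, A[0][2] + B[2][1] = -4 + -4 = -8) = -8 (attained at k = 2)
  C[0][2] = min over k of (A[0][0] + B[0][2] = -2 + 10 = 8, A[0][1] + B[1][2] = -4 + 10 = 6, A[0][2] + B[2][2] = -4 + 8 = 4) = 4 (attained at k = 2)
  C[1][0] = min over k of (A[1][0] + B[0][0] = -2 + 10 = 8, A[1][1] + B[1][0] = 7 + 9 = 16, A[1][2] + B[2][0] = 9 + 9 = 18) = 8 (attained at k = 0)
  C[1][1] = min over k of (A[1][0] + B[0][1] = -2 + 4 = 2, A[1][1] + B[1][1] = 7 + 5 = 12, A[1][2] + B[2][1] = 9 + -4 = 5) = 2 (attained at k = 0)
  C[1][2] = min over k of (A[1][0] + B[0][2] = -2 + 10 = 8, A[1][1] + B[1][2] = 7 + 10 = 17, A[1][2] + B[2][2] = 9 + 8 = 17) = 8 (attained at k = 0)
  C[2][0] = min over k of (A[2][0] + B[0][0] = 10 + 10 = 20, A[2][1] + B[1][0] = -3 + 9 = 6, A[2][2] + B[2][0] = -5 + 9 = 4) = 4 (attained at k = 2)
  C[2][1] = min over k of (A[2][0] + B[0][1] = 10 + 4 = 14, A[2][1] + B[1][1] = -3 + 5 = 2, A[2][2] + B[2][1] = -5 + -4 = -9) = -9 (attained at k = 2)
  C[2][2] = min over k of (A[2][0] + B[0][2] = 10 + 10 = 20, A[2][1] + B[1][2] = -3 + 10 = 7, A[2][2] + B[2][2] = -5 + 8 = 3) = 3 (attained at k = 2)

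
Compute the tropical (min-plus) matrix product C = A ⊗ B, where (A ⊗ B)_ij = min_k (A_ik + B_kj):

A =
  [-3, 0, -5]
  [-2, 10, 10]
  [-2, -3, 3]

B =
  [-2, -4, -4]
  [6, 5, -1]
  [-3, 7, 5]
A ⊗ B =
  [-8, -7, -7]
  [-4, -6, -6]
  [-4, -6, -6]

Apply the min-plus product entry-by-entry:
  C[0][0] = min over k of (A[0][0] + B[0][0] = -3 + -2 = -5, A[0][1] + B[1][0] = 0 + 6 = 6, A[0][2] + B[2][0] = -5 + -3 = -8) = -8 (attained at k = 2)
  C[0][1] = min over k of (A[0][0] + B[0][1] = -3 + -4 = -7, A[0][1] + B[1][1] = 0 + 5 = 5, A[0][2] + B[2][1] = -5 + 7 = 2) = -7 (attained at k = 0)
  C[0][2] = min over k of (A[0][0] + B[0][2] = -3 + -4 = -7, A[0][1] + B[1][2] = 0 + -1 = -1, A[0][2] + B[2][2] = -5 + 5 = 0) = -7 (attained at k = 0)
  C[1][0] = min over k of (A[1][0] + B[0][0] = -2 + -2 = -4, A[1][1] + B[1][0] = 10 + 6 = 16, A[1][2] + B[2][0] = 10 + -3 = 7) = -4 (attained at k = 0)
  C[1][1] = min over k of (A[1][0] + B[0][1] = -2 + -4 = -6, A[1][1] + B[1][1] = 10 + 5 = 15, A[1][2] + B[2][1] = 10 + 7 = 17) = -6 (attained at k = 0)
  C[1][2] = min over k of (A[1][0] + B[0][2] = -2 + -4 = -6, A[1][1] + B[1][2] = 10 + -1 = 9, A[1][2] + B[2][2] = 10 + 5 = 15) = -6 (attained at k = 0)
  C[2][0] = min over k of (A[2][0] + B[0][0] = -2 + -2 = -4, A[2][1] + B[1][0] = -3 + 6 = 3, A[2][2] + B[2][0] = 3 + -3 = 0) = -4 (attained at k = 0)
  C[2][1] = min over k of (A[2][0] + B[0][1] = -2 + -4 = -6, A[2][1] + B[1][1] = -3 + 5 = 2, A[2][2] + B[2][1] = 3 + 7 = 10) = -6 (attained at k = 0)
  C[2][2] = min over k of (A[2][0] + B[0][2] = -2 + -4 = -6, A[2][1] + B[1][2] = -3 + -1 = -4, A[2][2] + B[2][2] = 3 + 5 = 8) = -6 (attained at k = 0)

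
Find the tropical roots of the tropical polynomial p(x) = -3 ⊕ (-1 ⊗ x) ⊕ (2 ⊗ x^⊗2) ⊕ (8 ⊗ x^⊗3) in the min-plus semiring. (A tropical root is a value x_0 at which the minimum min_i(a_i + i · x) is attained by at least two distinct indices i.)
Roots: {-6, -3, -2}

Each tropical root is a break point of the lower envelope of the lines y = a_i + i · x (there are 4 lines, with slopes 0, 1, ..., 3). Only the lines that attain the minimum somewhere contribute to roots; other lines are dominated. Here the surviving (envelope) indices are i = 3, i = 2, i = 1, i = 0.
Intersections between consecutive envelope lines give the roots: for adjacent envelope indices i < j the intersection is x = (a_i − a_j) / (j − i). Reading off the sorted break points: {-6, -3, -2}.
Verification: at each break x_0, at least two indices attain the minimum of min_i(a_i + i · x_0).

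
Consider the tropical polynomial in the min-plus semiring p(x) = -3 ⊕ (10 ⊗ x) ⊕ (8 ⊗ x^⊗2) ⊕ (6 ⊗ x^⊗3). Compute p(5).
p(5) = -3

A tropical monomial a ⊗ x^⊗i evaluates to a + i · x. Evaluating each term at x = 5:
  Term 0 contributes -3 + 0 · 5 = -3
  Term 1 contributes 10 + 1 · 5 = 15
  Term 2 contributes 8 + 2 · 5 = 18
  Term 3 contributes 6 + 3 · 5 = 21
p(5) = ⊕ of these = min[-3, 15, 18, 21] = -3.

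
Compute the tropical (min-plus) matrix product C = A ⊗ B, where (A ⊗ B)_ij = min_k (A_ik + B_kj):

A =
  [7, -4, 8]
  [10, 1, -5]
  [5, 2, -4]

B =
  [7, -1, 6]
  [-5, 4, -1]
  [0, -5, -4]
A ⊗ B =
  [-9, 0, -5]
  [-5, -10, -9]
  [-4, -9, -8]

Apply the min-plus product entry-by-entry:
  C[0][0] = min over k of (A[0][0] + B[0][0] = 7 + 7 = 14, A[0][1] + B[1][0] = -4 + -5 = -9, A[0][2] + B[2][0] = 8 + 0 = 8) = -9 (attained at k = 1)
  C[0][1] = min over k of (A[0][0] + B[0][1] = 7 + -1 = 6, A[0][1] + B[1][1] = -4 + 4 = 0, A[0][2] + B[2][1] = 8 + -5 = 3) = 0 (attained at k = 1)
  C[0][2] = min over k of (A[0][0] + B[0][2] = 7 + 6 = 13, A[0][1] + B[1][2] = -4 + -1 = -5, A[0][2] + B[2][2] = 8 + -4 = 4) = -5 (attained at k = 1)
  C[1][0] = min over k of (A[1][0] + B[0][0] = 10 + 7 = 17, A[1][1] + B[1][0] = 1 + -5 = -4, A[1][2] + B[2][0] = -5 + 0 = -5) = -5 (attained at k = 2)
  C[1][1] = min over k of (A[1][0] + B[0][1] = 10 + -1 = 9, A[1][1] + B[1][1] = 1 + 4 = 5, A[1][2] + B[2][1] = -5 + -5 = -10) = -10 (attained at k = 2)
  C[1][2] = min over k of (A[1][0] + B[0][2] = 10 + 6 = 16, A[1][1] + B[1][2] = 1 + -1 = 0, A[1][2] + B[2][2] = -5 + -4 = -9) = -9 (attained at k = 2)
  C[2][0] = min over k of (A[2][0] + B[0][0] = 5 + 7 = 12, A[2][1] + B[1][0] = 2 + -5 = -3, A[2][2] + B[2][0] = -4 + 0 = -4) = -4 (attained at k = 2)
  C[2][1] = min over k of (A[2][0] + B[0][1] = 5 + -1 = 4, A[2][1] + B[1][1] = 2 + 4 = 6, A[2][2] + B[2][1] = -4 + -5 = -9) = -9 (attained at k = 2)
  C[2][2] = min over k of (A[2][0] + B[0][2] = 5 + 6 = 11, A[2][1] + B[1][2] = 2 + -1 = 1, A[2][2] + B[2][2] = -4 + -4 = -8) = -8 (attained at k = 2)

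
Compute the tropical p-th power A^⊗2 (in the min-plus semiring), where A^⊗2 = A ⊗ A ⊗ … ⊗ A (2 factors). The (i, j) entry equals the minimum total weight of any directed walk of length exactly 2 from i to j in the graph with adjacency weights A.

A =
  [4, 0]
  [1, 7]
A^⊗2 =
  [1, 4]
  [5, 1]

Each entry (A^⊗2)_ij equals the minimum over all length-2 walks i = v_0 → v_1 → … → v_2 = j of Σ_t A[v_t][v_{t+1}]. For example, for (i, j) = (0, 1) we minimise over 2 possible intermediate vertex sequences; the minimum is 4, attained along the walk 0 → 0 → 1.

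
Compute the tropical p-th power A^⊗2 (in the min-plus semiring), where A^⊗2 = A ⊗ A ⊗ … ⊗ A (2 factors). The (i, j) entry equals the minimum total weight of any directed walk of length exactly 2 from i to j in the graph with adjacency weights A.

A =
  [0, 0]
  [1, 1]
A^⊗2 =
  [0, 0]
  [1, 1]

Each entry (A^⊗2)_ij equals the minimum over all length-2 walks i = v_0 → v_1 → … → v_2 = j of Σ_t A[v_t][v_{t+1}]. For example, for (i, j) = (0, 1) we minimise over 2 possible intermediate vertex sequences; the minimum is 0, attained along the walk 0 → 0 → 1.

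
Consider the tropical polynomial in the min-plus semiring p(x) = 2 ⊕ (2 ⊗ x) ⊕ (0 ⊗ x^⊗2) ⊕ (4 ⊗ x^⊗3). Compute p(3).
p(3) = 2

A tropical monomial a ⊗ x^⊗i evaluates to a + i · x. Evaluating each term at x = 3:
  Term 0 contributes 2 + 0 · 3 = 2
  Term 1 contributes 2 + 1 · 3 = 5
  Term 2 contributes 0 + 2 · 3 = 6
  Term 3 contributes 4 + 3 · 3 = 13
p(3) = ⊕ of these = min[2, 5, 6, 13] = 2.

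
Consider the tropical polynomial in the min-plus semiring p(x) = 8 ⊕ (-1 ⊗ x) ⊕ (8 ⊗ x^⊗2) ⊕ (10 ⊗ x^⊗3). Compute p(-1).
p(-1) = -2

A tropical monomial a ⊗ x^⊗i evaluates to a + i · x. Evaluating each term at x = -1:
  Term 0 contributes 8 + 0 · -1 = 8
  Term 1 contributes -1 + 1 · -1 = -2
  Term 2 contributes 8 + 2 · -1 = 6
  Term 3 contributes 10 + 3 · -1 = 7
p(-1) = ⊕ of these = min[8, -2, 6, 7] = -2.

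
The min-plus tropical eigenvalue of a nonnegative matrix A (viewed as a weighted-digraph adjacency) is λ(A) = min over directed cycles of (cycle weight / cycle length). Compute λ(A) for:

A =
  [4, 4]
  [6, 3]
λ(A) = 3

Enumerate directed cycles and compute their means (weight / length). Sample:
  cycle 0 → 0: weight = 4, length = 1, mean = 4/1 ≈ 4.000
  cycle 1 → 1: weight = 3, length = 1, mean = 3/1 ≈ 3.000
  cycle 0 → 1 → 0: weight = 10, length = 2, mean = 10/2 ≈ 5.000
  cycle 1 → 0 → 1: weight = 10, length = 2, mean = 10/2 ≈ 5.000
Minimum mean = 3.000, attained e.g. along the cycle 1 → 1 with weight 3 and length 1. So λ(A) = 3/1 = 3.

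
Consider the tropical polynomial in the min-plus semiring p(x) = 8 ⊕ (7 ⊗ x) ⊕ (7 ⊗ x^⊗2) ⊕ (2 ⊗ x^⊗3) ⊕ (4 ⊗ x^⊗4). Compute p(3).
p(3) = 8

A tropical monomial a ⊗ x^⊗i evaluates to a + i · x. Evaluating each term at x = 3:
  Term 0 contributes 8 + 0 · 3 = 8
  Term 1 contributes 7 + 1 · 3 = 10
  Term 2 contributes 7 + 2 · 3 = 13
  Term 3 contributes 2 + 3 · 3 = 11
  Term 4 contributes 4 + 4 · 3 = 16
p(3) = ⊕ of these = min[8, 10, 13, 11, 16] = 8.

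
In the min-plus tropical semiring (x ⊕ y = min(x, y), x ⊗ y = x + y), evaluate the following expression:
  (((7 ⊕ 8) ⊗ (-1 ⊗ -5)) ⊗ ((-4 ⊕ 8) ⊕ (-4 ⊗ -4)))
(((7 ⊕ 8) ⊗ (-1 ⊗ -5)) ⊗ ((-4 ⊕ 8) ⊕ (-4 ⊗ -4))) = -7

Expand innermost to outermost. Recall ⊕ takes the minimum of its arguments and ⊗ takes their sum. Working out the expression (((7 ⊕ 8) ⊗ (-1 ⊗ -5)) ⊗ ((-4 ⊕ 8) ⊕ (-4 ⊗ -4))) gives -7.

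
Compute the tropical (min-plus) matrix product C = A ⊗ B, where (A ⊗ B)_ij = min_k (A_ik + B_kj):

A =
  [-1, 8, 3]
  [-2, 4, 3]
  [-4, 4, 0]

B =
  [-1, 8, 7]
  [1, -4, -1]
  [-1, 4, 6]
A ⊗ B =
  [-2, 4, 6]
  [-3, 0, 3]
  [-5, 0, 3]

Apply the min-plus product entry-by-entry:
  C[0][0] = min over k of (A[0][0] + B[0][0] = -1 + -1 = -2, A[0][1] + B[1][0] = 8 + 1 = 9, A[0][2] + B[2][0] = 3 + -1 = 2) = -2 (attained at k = 0)
  C[0][1] = min over k of (A[0][0] + B[0][1] = -1 + 8 = 7, A[0][1] + B[1][1] = 8 + -4 = 4, A[0][2] + B[2][1] = 3 + 4 = 7) = 4 (attained at k = 1)
  C[0][2] = min over k of (A[0][0] + B[0][2] = -1 + 7 = 6, A[0][1] + B[1][2] = 8 + -1 = 7, A[0][2] + B[2][2] = 3 + 6 = 9) = 6 (attained at k = 0)
  C[1][0] = min over k of (A[1][0] + B[0][0] = -2 + -1 = -3, A[1][1] + B[1][0] = 4 + 1 = 5, A[1][2] + B[2][0] = 3 + -1 = 2) = -3 (attained at k = 0)
  C[1][1] = min over k of (A[1][0] + B[0][1] = -2 + 8 = 6, A[1][1] + B[1][1] = 4 + -4 = 0, A[1][2] + B[2][1] = 3 + 4 = 7) = 0 (attained at k = 1)
  C[1][2] = min over k of (A[1][0] + B[0][2] = -2 + 7 = 5, A[1][1] + B[1][2] = 4 + -1 = 3, A[1][2] + B[2][2] = 3 + 6 = 9) = 3 (attained at k = 1)
  C[2][0] = min over k of (A[2][0] + B[0][0] = -4 + -1 = -5, A[2][1] + B[1][0] = 4 + 1 = 5, A[2][2] + B[2][0] = 0 + -1 = -1) = -5 (attained at k = 0)
  C[2][1] = min over k of (A[2][0] + B[0][1] = -4 + 8 = 4, A[2][1] + B[1][1] = 4 + -4 = 0, A[2][2] + B[2][1] = 0 + 4 = 4) = 0 (attained at k = 1)
  C[2][2] = min over k of (A[2][0] + B[0][2] = -4 + 7 = 3, A[2][1] + B[1][2] = 4 + -1 = 3, A[2][2] + B[2][2] = 0 + 6 = 6) = 3 (attained at k = 0)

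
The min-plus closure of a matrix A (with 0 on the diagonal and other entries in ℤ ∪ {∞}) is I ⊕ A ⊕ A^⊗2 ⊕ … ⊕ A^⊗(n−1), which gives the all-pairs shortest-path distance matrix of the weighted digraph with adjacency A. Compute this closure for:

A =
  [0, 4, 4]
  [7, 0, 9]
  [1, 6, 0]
Closure =
  [0, 4, 4]
  [7, 0, 9]
  [1, 5, 0]

This is the Floyd-Warshall all-pairs shortest-path computation. For each intermediate vertex k = 0, 1, …, 2, update dist[i][j] ← min(dist[i][j], dist[i][k] + dist[k][j]). The final matrix gives, for each (i, j), the minimum total weight of any directed path from i to j (possibly empty when i = j).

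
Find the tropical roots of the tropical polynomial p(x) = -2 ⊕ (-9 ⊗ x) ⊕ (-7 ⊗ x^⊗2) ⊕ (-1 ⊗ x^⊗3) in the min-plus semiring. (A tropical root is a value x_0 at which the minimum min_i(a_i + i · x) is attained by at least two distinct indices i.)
Roots: {-6, -2, 7}

Each tropical root is a break point of the lower envelope of the lines y = a_i + i · x (there are 4 lines, with slopes 0, 1, ..., 3). Only the lines that attain the minimum somewhere contribute to roots; other lines are dominated. Here the surviving (envelope) indices are i = 3, i = 2, i = 1, i = 0.
Intersections between consecutive envelope lines give the roots: for adjacent envelope indices i < j the intersection is x = (a_i − a_j) / (j − i). Reading off the sorted break points: {-6, -2, 7}.
Verification: at each break x_0, at least two indices attain the minimum of min_i(a_i + i · x_0).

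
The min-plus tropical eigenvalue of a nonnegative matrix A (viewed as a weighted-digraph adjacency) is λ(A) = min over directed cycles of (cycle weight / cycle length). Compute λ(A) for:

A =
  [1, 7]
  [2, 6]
λ(A) = 1

Enumerate directed cycles and compute their means (weight / length). Sample:
  cycle 0 → 0: weight = 1, length = 1, mean = 1/1 ≈ 1.000
  cycle 1 → 1: weight = 6, length = 1, mean = 6/1 ≈ 6.000
  cycle 0 → 1 → 0: weight = 9, length = 2, mean = 9/2 ≈ 4.500
  cycle 1 → 0 → 1: weight = 9, length = 2, mean = 9/2 ≈ 4.500
Minimum mean = 1.000, attained e.g. along the cycle 0 → 0 with weight 1 and length 1. So λ(A) = 1/1 = 1.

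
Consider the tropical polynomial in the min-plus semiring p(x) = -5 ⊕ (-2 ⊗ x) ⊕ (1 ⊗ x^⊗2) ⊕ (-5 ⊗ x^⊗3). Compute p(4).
p(4) = -5

A tropical monomial a ⊗ x^⊗i evaluates to a + i · x. Evaluating each term at x = 4:
  Term 0 contributes -5 + 0 · 4 = -5
  Term 1 contributes -2 + 1 · 4 = 2
  Term 2 contributes 1 + 2 · 4 = 9
  Term 3 contributes -5 + 3 · 4 = 7
p(4) = ⊕ of these = min[-5, 2, 9, 7] = -5.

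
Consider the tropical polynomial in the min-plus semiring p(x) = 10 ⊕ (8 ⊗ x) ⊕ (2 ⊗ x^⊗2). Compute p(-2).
p(-2) = -2

A tropical monomial a ⊗ x^⊗i evaluates to a + i · x. Evaluating each term at x = -2:
  Term 0 contributes 10 + 0 · -2 = 10
  Term 1 contributes 8 + 1 · -2 = 6
  Term 2 contributes 2 + 2 · -2 = -2
p(-2) = ⊕ of these = min[10, 6, -2] = -2.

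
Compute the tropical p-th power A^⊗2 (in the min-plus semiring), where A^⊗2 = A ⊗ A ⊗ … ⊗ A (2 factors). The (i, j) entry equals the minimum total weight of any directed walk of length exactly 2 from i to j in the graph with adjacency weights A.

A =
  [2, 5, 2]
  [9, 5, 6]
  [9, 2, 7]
A^⊗2 =
  [4, 4, 4]
  [11, 8, 11]
  [11, 7, 8]

Each entry (A^⊗2)_ij equals the minimum over all length-2 walks i = v_0 → v_1 → … → v_2 = j of Σ_t A[v_t][v_{t+1}]. For example, for (i, j) = (0, 2) we minimise over 3 possible intermediate vertex sequences; the minimum is 4, attained along the walk 0 → 0 → 2.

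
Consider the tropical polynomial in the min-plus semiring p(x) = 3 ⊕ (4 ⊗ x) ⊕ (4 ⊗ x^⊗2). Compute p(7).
p(7) = 3

A tropical monomial a ⊗ x^⊗i evaluates to a + i · x. Evaluating each term at x = 7:
  Term 0 contributes 3 + 0 · 7 = 3
  Term 1 contributes 4 + 1 · 7 = 11
  Term 2 contributes 4 + 2 · 7 = 18
p(7) = ⊕ of these = min[3, 11, 18] = 3.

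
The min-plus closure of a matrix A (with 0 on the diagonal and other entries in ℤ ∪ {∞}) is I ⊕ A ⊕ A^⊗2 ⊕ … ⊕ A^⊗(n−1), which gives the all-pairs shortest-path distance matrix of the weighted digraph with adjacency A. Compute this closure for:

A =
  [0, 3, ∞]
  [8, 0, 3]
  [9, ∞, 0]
Closure =
  [0, 3, 6]
  [8, 0, 3]
  [9, 12, 0]

This is the Floyd-Warshall all-pairs shortest-path computation. For each intermediate vertex k = 0, 1, …, 2, update dist[i][j] ← min(dist[i][j], dist[i][k] + dist[k][j]). The final matrix gives, for each (i, j), the minimum total weight of any directed path from i to j (possibly empty when i = j).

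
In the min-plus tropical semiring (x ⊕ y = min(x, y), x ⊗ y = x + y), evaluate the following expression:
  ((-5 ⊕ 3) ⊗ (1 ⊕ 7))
((-5 ⊕ 3) ⊗ (1 ⊕ 7)) = -4

Expand innermost to outermost. Recall ⊕ takes the minimum of its arguments and ⊗ takes their sum. Working out the expression ((-5 ⊕ 3) ⊗ (1 ⊕ 7)) gives -4.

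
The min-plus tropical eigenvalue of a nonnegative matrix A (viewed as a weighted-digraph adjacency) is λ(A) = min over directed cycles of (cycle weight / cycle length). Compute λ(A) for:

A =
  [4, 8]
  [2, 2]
λ(A) = 2

Enumerate directed cycles and compute their means (weight / length). Sample:
  cycle 0 → 0: weight = 4, length = 1, mean = 4/1 ≈ 4.000
  cycle 1 → 1: weight = 2, length = 1, mean = 2/1 ≈ 2.000
  cycle 0 → 1 → 0: weight = 10, length = 2, mean = 10/2 ≈ 5.000
  cycle 1 → 0 → 1: weight = 10, length = 2, mean = 10/2 ≈ 5.000
Minimum mean = 2.000, attained e.g. along the cycle 1 → 1 with weight 2 and length 1. So λ(A) = 2/1 = 2.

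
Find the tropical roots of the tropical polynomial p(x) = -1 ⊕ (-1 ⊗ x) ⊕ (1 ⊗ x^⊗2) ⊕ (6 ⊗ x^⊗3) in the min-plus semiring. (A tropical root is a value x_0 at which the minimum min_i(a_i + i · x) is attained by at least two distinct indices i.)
Roots: {-5, -2, 0}

Each tropical root is a break point of the lower envelope of the lines y = a_i + i · x (there are 4 lines, with slopes 0, 1, ..., 3). Only the lines that attain the minimum somewhere contribute to roots; other lines are dominated. Here the surviving (envelope) indices are i = 3, i = 2, i = 1, i = 0.
Intersections between consecutive envelope lines give the roots: for adjacent envelope indices i < j the intersection is x = (a_i − a_j) / (j − i). Reading off the sorted break points: {-5, -2, 0}.
Verification: at each break x_0, at least two indices attain the minimum of min_i(a_i + i · x_0).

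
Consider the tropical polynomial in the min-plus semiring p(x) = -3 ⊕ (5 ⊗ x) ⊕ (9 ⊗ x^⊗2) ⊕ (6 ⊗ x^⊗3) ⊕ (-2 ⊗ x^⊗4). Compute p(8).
p(8) = -3

A tropical monomial a ⊗ x^⊗i evaluates to a + i · x. Evaluating each term at x = 8:
  Term 0 contributes -3 + 0 · 8 = -3
  Term 1 contributes 5 + 1 · 8 = 13
  Term 2 contributes 9 + 2 · 8 = 25
  Term 3 contributes 6 + 3 · 8 = 30
  Term 4 contributes -2 + 4 · 8 = 30
p(8) = ⊕ of these = min[-3, 13, 25, 30, 30] = -3.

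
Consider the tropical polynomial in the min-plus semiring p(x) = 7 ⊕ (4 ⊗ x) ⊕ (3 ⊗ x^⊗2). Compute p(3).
p(3) = 7

A tropical monomial a ⊗ x^⊗i evaluates to a + i · x. Evaluating each term at x = 3:
  Term 0 contributes 7 + 0 · 3 = 7
  Term 1 contributes 4 + 1 · 3 = 7
  Term 2 contributes 3 + 2 · 3 = 9
p(3) = ⊕ of these = min[7, 7, 9] = 7.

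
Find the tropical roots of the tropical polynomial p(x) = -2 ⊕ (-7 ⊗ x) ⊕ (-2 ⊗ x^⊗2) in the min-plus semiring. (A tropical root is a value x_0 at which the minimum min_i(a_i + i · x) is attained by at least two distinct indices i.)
Roots: {-5, 5}

Each tropical root is a break point of the lower envelope of the lines y = a_i + i · x (there are 3 lines, with slopes 0, 1, ..., 2). Only the lines that attain the minimum somewhere contribute to roots; other lines are dominated. Here the surviving (envelope) indices are i = 2, i = 1, i = 0.
Intersections between consecutive envelope lines give the roots: for adjacent envelope indices i < j the intersection is x = (a_i − a_j) / (j − i). Reading off the sorted break points: {-5, 5}.
Verification: at each break x_0, at least two indices attain the minimum of min_i(a_i + i · x_0).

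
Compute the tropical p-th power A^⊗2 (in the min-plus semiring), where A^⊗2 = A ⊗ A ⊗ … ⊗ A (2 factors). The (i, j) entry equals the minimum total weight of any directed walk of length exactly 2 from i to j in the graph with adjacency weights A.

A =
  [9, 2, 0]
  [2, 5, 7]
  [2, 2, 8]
A^⊗2 =
  [2, 2, 8]
  [7, 4, 2]
  [4, 4, 2]

Each entry (A^⊗2)_ij equals the minimum over all length-2 walks i = v_0 → v_1 → … → v_2 = j of Σ_t A[v_t][v_{t+1}]. For example, for (i, j) = (0, 2) we minimise over 3 possible intermediate vertex sequences; the minimum is 8, attained along the walk 0 → 2 → 2.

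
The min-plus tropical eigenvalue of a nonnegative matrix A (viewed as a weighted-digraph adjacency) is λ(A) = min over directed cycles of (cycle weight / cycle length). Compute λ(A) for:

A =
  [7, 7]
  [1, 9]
λ(A) = 4

Enumerate directed cycles and compute their means (weight / length). Sample:
  cycle 0 → 0: weight = 7, length = 1, mean = 7/1 ≈ 7.000
  cycle 1 → 1: weight = 9, length = 1, mean = 9/1 ≈ 9.000
  cycle 0 → 1 → 0: weight = 8, length = 2, mean = 8/2 ≈ 4.000
  cycle 1 → 0 → 1: weight = 8, length = 2, mean = 8/2 ≈ 4.000
Minimum mean = 4.000, attained e.g. along the cycle 0 → 1 → 0 with weight 8 and length 2. So λ(A) = 8/2 = 4.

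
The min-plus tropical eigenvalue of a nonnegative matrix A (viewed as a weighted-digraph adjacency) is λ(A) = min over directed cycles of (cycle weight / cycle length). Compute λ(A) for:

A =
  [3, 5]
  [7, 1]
λ(A) = 1

Enumerate directed cycles and compute their means (weight / length). Sample:
  cycle 0 → 0: weight = 3, length = 1, mean = 3/1 ≈ 3.000
  cycle 1 → 1: weight = 1, length = 1, mean = 1/1 ≈ 1.000
  cycle 0 → 1 → 0: weight = 12, length = 2, mean = 12/2 ≈ 6.000
  cycle 1 → 0 → 1: weight = 12, length = 2, mean = 12/2 ≈ 6.000
Minimum mean = 1.000, attained e.g. along the cycle 1 → 1 with weight 1 and length 1. So λ(A) = 1/1 = 1.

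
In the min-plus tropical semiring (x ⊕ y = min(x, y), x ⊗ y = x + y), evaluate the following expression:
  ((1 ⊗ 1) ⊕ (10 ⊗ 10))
((1 ⊗ 1) ⊕ (10 ⊗ 10)) = 2

Expand innermost to outermost. Recall ⊕ takes the minimum of its arguments and ⊗ takes their sum. Working out the expression ((1 ⊗ 1) ⊕ (10 ⊗ 10)) gives 2.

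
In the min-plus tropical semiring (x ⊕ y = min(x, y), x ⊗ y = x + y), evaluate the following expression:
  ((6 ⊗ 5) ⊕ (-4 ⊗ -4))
((6 ⊗ 5) ⊕ (-4 ⊗ -4)) = -8

Expand innermost to outermost. Recall ⊕ takes the minimum of its arguments and ⊗ takes their sum. Working out the expression ((6 ⊗ 5) ⊕ (-4 ⊗ -4)) gives -8.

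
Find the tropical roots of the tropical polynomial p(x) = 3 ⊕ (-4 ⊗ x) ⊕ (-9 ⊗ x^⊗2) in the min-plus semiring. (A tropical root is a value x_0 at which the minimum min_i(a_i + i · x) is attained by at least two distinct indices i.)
Roots: {5, 7}

Each tropical root is a break point of the lower envelope of the lines y = a_i + i · x (there are 3 lines, with slopes 0, 1, ..., 2). Only the lines that attain the minimum somewhere contribute to roots; other lines are dominated. Here the surviving (envelope) indices are i = 2, i = 1, i = 0.
Intersections between consecutive envelope lines give the roots: for adjacent envelope indices i < j the intersection is x = (a_i − a_j) / (j − i). Reading off the sorted break points: {5, 7}.
Verification: at each break x_0, at least two indices attain the minimum of min_i(a_i + i · x_0).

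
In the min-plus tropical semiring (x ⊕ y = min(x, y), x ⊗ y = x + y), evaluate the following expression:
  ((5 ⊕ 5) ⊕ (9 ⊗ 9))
((5 ⊕ 5) ⊕ (9 ⊗ 9)) = 5

Expand innermost to outermost. Recall ⊕ takes the minimum of its arguments and ⊗ takes their sum. Working out the expression ((5 ⊕ 5) ⊕ (9 ⊗ 9)) gives 5.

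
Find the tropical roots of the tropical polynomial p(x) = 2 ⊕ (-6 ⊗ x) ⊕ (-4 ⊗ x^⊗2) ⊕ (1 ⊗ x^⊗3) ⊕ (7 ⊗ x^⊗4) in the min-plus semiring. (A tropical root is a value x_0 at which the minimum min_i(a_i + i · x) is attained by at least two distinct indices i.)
Roots: {-6, -5, -2, 8}

Each tropical root is a break point of the lower envelope of the lines y = a_i + i · x (there are 5 lines, with slopes 0, 1, ..., 4). Only the lines that attain the minimum somewhere contribute to roots; other lines are dominated. Here the surviving (envelope) indices are i = 4, i = 3, i = 2, i = 1, i = 0.
Intersections between consecutive envelope lines give the roots: for adjacent envelope indices i < j the intersection is x = (a_i − a_j) / (j − i). Reading off the sorted break points: {-6, -5, -2, 8}.
Verification: at each break x_0, at least two indices attain the minimum of min_i(a_i + i · x_0).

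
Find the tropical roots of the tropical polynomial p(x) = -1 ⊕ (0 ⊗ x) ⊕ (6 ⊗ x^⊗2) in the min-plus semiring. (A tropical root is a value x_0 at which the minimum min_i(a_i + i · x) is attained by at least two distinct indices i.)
Roots: {-6, -1}

Each tropical root is a break point of the lower envelope of the lines y = a_i + i · x (there are 3 lines, with slopes 0, 1, ..., 2). Only the lines that attain the minimum somewhere contribute to roots; other lines are dominated. Here the surviving (envelope) indices are i = 2, i = 1, i = 0.
Intersections between consecutive envelope lines give the roots: for adjacent envelope indices i < j the intersection is x = (a_i − a_j) / (j − i). Reading off the sorted break points: {-6, -1}.
Verification: at each break x_0, at least two indices attain the minimum of min_i(a_i + i · x_0).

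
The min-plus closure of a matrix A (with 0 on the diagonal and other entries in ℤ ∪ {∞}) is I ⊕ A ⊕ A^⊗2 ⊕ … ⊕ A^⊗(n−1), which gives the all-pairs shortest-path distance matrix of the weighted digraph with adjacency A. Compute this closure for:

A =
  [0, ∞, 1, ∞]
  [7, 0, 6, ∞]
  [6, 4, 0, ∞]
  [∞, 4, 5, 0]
Closure =
  [0, 5, 1, ∞]
  [7, 0, 6, ∞]
  [6, 4, 0, ∞]
  [11, 4, 5, 0]

This is the Floyd-Warshall all-pairs shortest-path computation. For each intermediate vertex k = 0, 1, …, 3, update dist[i][j] ← min(dist[i][j], dist[i][k] + dist[k][j]). The final matrix gives, for each (i, j), the minimum total weight of any directed path from i to j (possibly empty when i = j).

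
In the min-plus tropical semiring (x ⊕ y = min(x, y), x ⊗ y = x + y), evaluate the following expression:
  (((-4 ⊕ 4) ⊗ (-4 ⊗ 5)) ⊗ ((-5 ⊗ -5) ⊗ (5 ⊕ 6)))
(((-4 ⊕ 4) ⊗ (-4 ⊗ 5)) ⊗ ((-5 ⊗ -5) ⊗ (5 ⊕ 6))) = -8

Expand innermost to outermost. Recall ⊕ takes the minimum of its arguments and ⊗ takes their sum. Working out the expression (((-4 ⊕ 4) ⊗ (-4 ⊗ 5)) ⊗ ((-5 ⊗ -5) ⊗ (5 ⊕ 6))) gives -8.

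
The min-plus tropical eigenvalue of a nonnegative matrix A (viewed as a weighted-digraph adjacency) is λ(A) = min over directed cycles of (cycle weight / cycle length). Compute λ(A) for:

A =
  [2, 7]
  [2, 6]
λ(A) = 2

Enumerate directed cycles and compute their means (weight / length). Sample:
  cycle 0 → 0: weight = 2, length = 1, mean = 2/1 ≈ 2.000
  cycle 1 → 1: weight = 6, length = 1, mean = 6/1 ≈ 6.000
  cycle 0 → 1 → 0: weight = 9, length = 2, mean = 9/2 ≈ 4.500
  cycle 1 → 0 → 1: weight = 9, length = 2, mean = 9/2 ≈ 4.500
Minimum mean = 2.000, attained e.g. along the cycle 0 → 0 with weight 2 and length 1. So λ(A) = 2/1 = 2.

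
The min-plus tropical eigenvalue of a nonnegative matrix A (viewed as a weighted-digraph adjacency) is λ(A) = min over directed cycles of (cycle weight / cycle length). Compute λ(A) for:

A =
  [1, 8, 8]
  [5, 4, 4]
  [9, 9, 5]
λ(A) = 1

Enumerate directed cycles and compute their means (weight / length). Sample:
  cycle 0 → 0: weight = 1, length = 1, mean = 1/1 ≈ 1.000
  cycle 1 → 1: weight = 4, length = 1, mean = 4/1 ≈ 4.000
  cycle 2 → 2: weight = 5, length = 1, mean = 5/1 ≈ 5.000
  cycle 0 → 1 → 0: weight = 13, length = 2, mean = 13/2 ≈ 6.500
  cycle 0 → 2 → 0: weight = 17, length = 2, mean = 17/2 ≈ 8.500
  cycle 1 → 0 → 1: weight = 13, length = 2, mean = 13/2 ≈ 6.500
Minimum mean = 1.000, attained e.g. along the cycle 0 → 0 with weight 1 and length 1. So λ(A) = 1/1 = 1.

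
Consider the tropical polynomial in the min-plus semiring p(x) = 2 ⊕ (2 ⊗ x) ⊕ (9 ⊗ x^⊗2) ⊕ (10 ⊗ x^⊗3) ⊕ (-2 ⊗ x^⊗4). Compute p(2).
p(2) = 2

A tropical monomial a ⊗ x^⊗i evaluates to a + i · x. Evaluating each term at x = 2:
  Term 0 contributes 2 + 0 · 2 = 2
  Term 1 contributes 2 + 1 · 2 = 4
  Term 2 contributes 9 + 2 · 2 = 13
  Term 3 contributes 10 + 3 · 2 = 16
  Term 4 contributes -2 + 4 · 2 = 6
p(2) = ⊕ of these = min[2, 4, 13, 16, 6] = 2.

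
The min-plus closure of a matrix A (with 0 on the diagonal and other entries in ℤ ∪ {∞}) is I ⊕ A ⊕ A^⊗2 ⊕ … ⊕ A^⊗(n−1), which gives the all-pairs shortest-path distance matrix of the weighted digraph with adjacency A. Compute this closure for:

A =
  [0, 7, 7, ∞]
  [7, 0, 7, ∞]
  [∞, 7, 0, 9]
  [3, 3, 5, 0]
Closure =
  [0, 7, 7, 16]
  [7, 0, 7, 16]
  [12, 7, 0, 9]
  [3, 3, 5, 0]

This is the Floyd-Warshall all-pairs shortest-path computation. For each intermediate vertex k = 0, 1, …, 3, update dist[i][j] ← min(dist[i][j], dist[i][k] + dist[k][j]). The final matrix gives, for each (i, j), the minimum total weight of any directed path from i to j (possibly empty when i = j).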